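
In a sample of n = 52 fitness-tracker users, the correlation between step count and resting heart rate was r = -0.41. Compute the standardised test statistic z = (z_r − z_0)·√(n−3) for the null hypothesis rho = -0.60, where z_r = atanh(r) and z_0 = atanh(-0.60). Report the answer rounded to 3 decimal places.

Fisher z: atanh(-0.41) = -0.435611, atanh(-0.60) = -0.693147
z = (z_r − z_0)·√(n−3) = (-0.435611 − (-0.693147))·√49 = 0.257536 · 7.000000 = 1.803

1.803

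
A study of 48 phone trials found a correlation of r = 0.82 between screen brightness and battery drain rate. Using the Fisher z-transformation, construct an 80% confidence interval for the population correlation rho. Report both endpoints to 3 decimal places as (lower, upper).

z_r = atanh(0.82) = 1.156817;  SE = 1/√(n−3) = 1/√45 = 0.149071
z-limits: 1.156817 ± 1.282·0.149071 = 1.156817 ± 0.191109 = [0.965708, 1.347926]
ρ-limits: (tanh 0.965708, tanh 1.347926) = (0.747, 0.874)

(0.747, 0.874)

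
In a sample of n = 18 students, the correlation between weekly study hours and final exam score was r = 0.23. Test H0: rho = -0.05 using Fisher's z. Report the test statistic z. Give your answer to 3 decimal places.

z_r = atanh(0.23) = 0.234189,  z_0 = atanh(-0.05) = -0.050042
SE = 1/√(n−3) = 1/√15 = 0.258199
z = (z_r − z_0)/SE = (0.234189 − (-0.050042)) / 0.258199 = 0.284231 / 0.258199 = 1.101

1.101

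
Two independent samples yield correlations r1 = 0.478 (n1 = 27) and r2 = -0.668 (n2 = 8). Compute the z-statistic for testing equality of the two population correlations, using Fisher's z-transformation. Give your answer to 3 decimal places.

z1 = atanh(0.478) = 0.520389,  z2 = atanh(-0.668) = -0.807123
SE = √(1/(n1−3) + 1/(n2−3)) = √(1/24 + 1/5) = √(0.0416667 + 0.2000000) = √0.2416667 = 0.491596
z = (z1 − z2)/SE = (0.520389 − (-0.807123)) / 0.491596 = 1.327512 / 0.491596 = 2.700

2.700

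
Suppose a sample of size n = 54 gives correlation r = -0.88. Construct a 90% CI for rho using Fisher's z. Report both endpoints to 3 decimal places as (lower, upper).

Fisher z: z_r = atanh(r) = ½·ln((1+(-0.88))/(1−(-0.88))) = -1.375768
SE(z) = 1/√(n−3) = 1/√51 = 0.140028
90% ⇒ z* = 1.645; margin = 1.645·0.140028 = 0.230346
CI on z-scale: (-1.606114, -1.145422)
Back-transform: tanh(-1.606114) = -0.922584, tanh(-1.145422) = -0.816232

(-0.923, -0.816)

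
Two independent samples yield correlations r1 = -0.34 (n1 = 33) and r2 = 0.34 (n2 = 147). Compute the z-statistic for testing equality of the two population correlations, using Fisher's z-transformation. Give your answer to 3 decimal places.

z1 = atanh(-0.34) = -0.354093,  z2 = atanh(0.34) = 0.354093
SE = √(1/(n1−3) + 1/(n2−3)) = √(1/30 + 1/144) = √(0.0333333 + 0.0069444) = √0.0402777 = 0.200693
z = (z1 − z2)/SE = (-0.354093 − 0.354093) / 0.200693 = -0.708186 / 0.200693 = -3.529

-3.529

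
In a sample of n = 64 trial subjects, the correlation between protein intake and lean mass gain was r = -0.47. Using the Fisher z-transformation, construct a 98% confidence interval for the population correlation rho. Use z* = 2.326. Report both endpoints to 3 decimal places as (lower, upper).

z_r = atanh(-0.47) = -0.510070;  SE = 1/√(n−3) = 1/√61 = 0.128037
z-limits: -0.510070 ± 2.326·0.128037 = -0.510070 ± 0.297814 = [-0.807884, -0.212256]
ρ-limits: (tanh -0.807884, tanh -0.212256) = (-0.668, -0.209)

(-0.668, -0.209)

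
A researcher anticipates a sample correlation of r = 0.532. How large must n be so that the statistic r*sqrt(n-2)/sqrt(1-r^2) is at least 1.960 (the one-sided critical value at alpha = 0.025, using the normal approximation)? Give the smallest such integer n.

r√(n−2)/√(1−r²) ≥ 1.960  ⇔  n−2 ≥ (1.960)²·(1−r²)/r²
(1−r²)/r² = (1−0.283024)/0.283024 = 2.5333
n ≥ 2 + 3.8416·2.5333 = 2 + 9.7319 = 11.7319
⌈11.7319⌉ = 12

12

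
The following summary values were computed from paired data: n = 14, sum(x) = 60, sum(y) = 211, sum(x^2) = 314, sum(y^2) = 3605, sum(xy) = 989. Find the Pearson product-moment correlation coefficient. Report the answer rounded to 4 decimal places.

0.5450

S_xy = nΣxy − ΣxΣy = 14·989 − 60·211 = 13846 − 12660 = 1186
S_xx = nΣx² − (Σx)² = 14·314 − 60² = 4396 − 3600 = 796
S_yy = nΣy² − (Σy)² = 14·3605 − 211² = 50470 − 44521 = 5949
r = S_xy / √(S_xx·S_yy) = 1186 / √(796·5949) = 1186 / √4735404 = 1186 / 2176.0983 = 0.5450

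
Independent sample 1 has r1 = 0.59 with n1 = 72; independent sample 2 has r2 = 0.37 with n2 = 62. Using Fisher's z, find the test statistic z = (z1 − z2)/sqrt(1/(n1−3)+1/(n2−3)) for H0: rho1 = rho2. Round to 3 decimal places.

1.631

z1 = atanh(0.59) = 0.677666,  z2 = atanh(0.37) = 0.388423
SE = √(1/(n1−3) + 1/(n2−3)) = √(1/69 + 1/59) = √(0.0144928 + 0.0169492) = √0.0314420 = 0.177319
z = (z1 − z2)/SE = (0.677666 − 0.388423) / 0.177319 = 0.289243 / 0.177319 = 1.631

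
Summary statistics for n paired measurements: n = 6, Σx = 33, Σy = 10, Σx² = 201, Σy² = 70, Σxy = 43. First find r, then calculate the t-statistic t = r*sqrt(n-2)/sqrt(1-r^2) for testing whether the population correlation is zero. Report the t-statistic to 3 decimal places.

S_xy = nΣxy − ΣxΣy = 6·43 − 33·10 = 258 − 330 = -72
S_xx = nΣx² − (Σx)² = 6·201 − 33² = 1206 − 1089 = 117
S_yy = nΣy² − (Σy)² = 6·70 − 10² = 420 − 100 = 320
r = S_xy / √(S_xx·S_yy) = -72 / √(117·320) = -72 / √37440 = -72 / 193.4942 = -0.3721
t = r·√(n−2)/√(1−r²) = -0.3721·√4 / √(1−0.138458) = -0.744200 / 0.928193 = -0.802

-0.802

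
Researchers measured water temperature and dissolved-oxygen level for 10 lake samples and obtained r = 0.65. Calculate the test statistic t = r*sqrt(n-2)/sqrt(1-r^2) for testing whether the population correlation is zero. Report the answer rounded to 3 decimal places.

1 − r² = 1 − 0.4225 = 0.5775;  √(1−r²) = 0.759934
√(n−2) = √8 = 2.828427
t = r·√(n−2)/√(1−r²) = 0.65 · 2.828427 / 0.759934 = 2.419

2.419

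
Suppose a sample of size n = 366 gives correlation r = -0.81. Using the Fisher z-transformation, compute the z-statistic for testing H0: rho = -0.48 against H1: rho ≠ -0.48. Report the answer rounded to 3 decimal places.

Fisher z: atanh(-0.81) = -1.127029, atanh(-0.48) = -0.522984
z = (z_r − z_0)·√(n−3) = (-1.127029 − (-0.522984))·√363 = -0.604045 · 19.052559 = -11.509

-11.509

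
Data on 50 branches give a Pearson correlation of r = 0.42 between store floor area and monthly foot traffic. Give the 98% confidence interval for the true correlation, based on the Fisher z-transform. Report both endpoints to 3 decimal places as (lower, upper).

(0.108, 0.657)

z_r = atanh(0.42) = 0.447692;  SE = 1/√(n−3) = 1/√47 = 0.145865
z-limits: 0.447692 ± 2.326·0.145865 = 0.447692 ± 0.339282 = [0.108410, 0.786974]
ρ-limits: (tanh 0.108410, tanh 0.786974) = (0.108, 0.657)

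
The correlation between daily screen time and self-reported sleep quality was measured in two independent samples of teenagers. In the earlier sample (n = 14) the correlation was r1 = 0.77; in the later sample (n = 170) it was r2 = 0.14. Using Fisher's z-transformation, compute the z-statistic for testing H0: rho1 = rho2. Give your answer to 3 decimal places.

2.825

Fisher z-transforms: z1 = atanh(0.77) = 1.020328, z2 = atanh(0.14) = 0.140926; difference d = 0.879402
Var(d) = 1/11 + 1/167 = 0.0909091 + 0.0059880 = 0.0968971
z = d/√Var(d) = 0.879402 / √0.0968971 = 0.879402 / 0.311283 = 2.825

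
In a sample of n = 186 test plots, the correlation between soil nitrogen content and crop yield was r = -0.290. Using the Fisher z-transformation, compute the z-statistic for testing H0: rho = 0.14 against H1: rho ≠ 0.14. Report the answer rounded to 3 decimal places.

-5.945

z_r = atanh(-0.290) = -0.298566,  z_0 = atanh(0.14) = 0.140926
SE = 1/√(n−3) = 1/√183 = 0.073922
z = (z_r − z_0)/SE = (-0.298566 − 0.140926) / 0.073922 = -0.439492 / 0.073922 = -5.945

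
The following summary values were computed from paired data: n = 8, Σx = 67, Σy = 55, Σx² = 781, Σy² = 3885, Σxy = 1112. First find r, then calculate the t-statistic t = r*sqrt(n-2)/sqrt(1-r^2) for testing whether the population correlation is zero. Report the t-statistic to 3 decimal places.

S_xy = nΣxy − ΣxΣy = 8·1112 − 67·55 = 8896 − 3685 = 5211
S_xx = nΣx² − (Σx)² = 8·781 − 67² = 6248 − 4489 = 1759
S_yy = nΣy² − (Σy)² = 8·3885 − 55² = 31080 − 3025 = 28055
r = S_xy / √(S_xx·S_yy) = 5211 / √(1759·28055) = 5211 / √49348745 = 5211 / 7024.8662 = 0.7418
t = r·√(n−2)/√(1−r²) = 0.7418·√6 / √(1−0.550267) = 1.817031 / 0.670621 = 2.709

2.709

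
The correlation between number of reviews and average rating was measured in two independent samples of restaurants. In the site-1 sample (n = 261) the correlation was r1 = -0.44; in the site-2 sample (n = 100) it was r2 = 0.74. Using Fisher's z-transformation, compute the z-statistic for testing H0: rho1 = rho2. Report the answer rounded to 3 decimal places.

Fisher z-transforms: z1 = atanh(-0.44) = -0.472231, z2 = atanh(0.74) = 0.950479; difference d = -1.422710
Var(d) = 1/258 + 1/97 = 0.0038760 + 0.0103093 = 0.0141853
z = d/√Var(d) = -1.422710 / √0.0141853 = -1.422710 / 0.119102 = -11.945

-11.945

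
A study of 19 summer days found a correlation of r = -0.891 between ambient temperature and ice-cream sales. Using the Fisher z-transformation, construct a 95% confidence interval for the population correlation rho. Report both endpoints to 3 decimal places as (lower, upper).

z_r = atanh(-0.891) = -1.426757;  SE = 1/√(n−3) = 1/√16 = 0.250000
z-limits: -1.426757 ± 1.960·0.250000 = -1.426757 ± 0.490000 = [-1.916757, -0.936757]
ρ-limits: (tanh -1.916757, tanh -0.936757) = (-0.958, -0.734)

(-0.958, -0.734)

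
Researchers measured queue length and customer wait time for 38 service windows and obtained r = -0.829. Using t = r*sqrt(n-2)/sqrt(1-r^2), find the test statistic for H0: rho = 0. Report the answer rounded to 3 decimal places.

-8.894

1 − r² = 1 − 0.687241 = 0.312759;  √(1−r²) = 0.559249
√(n−2) = √36 = 6.000000
t = r·√(n−2)/√(1−r²) = -0.829 · 6.000000 / 0.559249 = -8.894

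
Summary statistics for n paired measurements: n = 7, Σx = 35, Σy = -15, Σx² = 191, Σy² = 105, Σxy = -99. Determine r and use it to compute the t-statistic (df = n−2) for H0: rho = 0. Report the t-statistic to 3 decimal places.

-2.210

Numerator: nΣxy − (Σx)(Σy) = 7·(-99) − (35)(-15) = -168
Denominator: √[(nΣx²−(Σx)²)(nΣy²−(Σy)²)]
  nΣx²−(Σx)² = 7·191 − 1225 = 112;  nΣy²−(Σy)² = 7·105 − 225 = 510
  √(112·510) = √57120 = 238.9979
r = -168 / 238.9979 = -0.7029
t = r·√(n−2)/√(1−r²) = -0.7029·√5 / √(1−0.494068) = -1.571732 / 0.711289 = -2.210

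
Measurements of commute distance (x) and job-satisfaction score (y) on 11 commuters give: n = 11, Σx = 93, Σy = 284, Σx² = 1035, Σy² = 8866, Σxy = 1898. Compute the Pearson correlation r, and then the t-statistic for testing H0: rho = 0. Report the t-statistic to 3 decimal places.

-4.213

S_xy = nΣxy − ΣxΣy = 11·1898 − 93·284 = 20878 − 26412 = -5534
S_xx = nΣx² − (Σx)² = 11·1035 − 93² = 11385 − 8649 = 2736
S_yy = nΣy² − (Σy)² = 11·8866 − 284² = 97526 − 80656 = 16870
r = S_xy / √(S_xx·S_yy) = -5534 / √(2736·16870) = -5534 / √46156320 = -5534 / 6793.8443 = -0.8146
t = r·√(n−2)/√(1−r²) = -0.8146·√9 / √(1−0.663573) = -2.443800 / 0.580023 = -4.213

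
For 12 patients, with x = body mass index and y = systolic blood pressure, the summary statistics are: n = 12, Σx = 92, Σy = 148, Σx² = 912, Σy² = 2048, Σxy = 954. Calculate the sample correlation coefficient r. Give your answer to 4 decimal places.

-0.8422

S_xy = nΣxy − ΣxΣy = 12·954 − 92·148 = 11448 − 13616 = -2168
S_xx = nΣx² − (Σx)² = 12·912 − 92² = 10944 − 8464 = 2480
S_yy = nΣy² − (Σy)² = 12·2048 − 148² = 24576 − 21904 = 2672
r = S_xy / √(S_xx·S_yy) = -2168 / √(2480·2672) = -2168 / √6626560 = -2168 / 2574.2106 = -0.8422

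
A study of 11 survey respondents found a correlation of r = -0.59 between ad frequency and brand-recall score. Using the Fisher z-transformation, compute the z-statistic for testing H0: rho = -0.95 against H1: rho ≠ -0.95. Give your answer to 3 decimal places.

Fisher z: atanh(-0.59) = -0.677666, atanh(-0.95) = -1.831781
z = (z_r − z_0)·√(n−3) = (-0.677666 − (-1.831781))·√8 = 1.154115 · 2.828427 = 3.264

3.264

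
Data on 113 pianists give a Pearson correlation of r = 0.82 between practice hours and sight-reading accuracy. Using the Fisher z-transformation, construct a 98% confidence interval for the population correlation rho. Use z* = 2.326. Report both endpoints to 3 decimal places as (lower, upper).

Fisher z: z_r = atanh(r) = ½·ln((1+0.82)/(1−0.82)) = 1.156817
SE(z) = 1/√(n−3) = 1/√110 = 0.095346
98% ⇒ z* = 2.326; margin = 2.326·0.095346 = 0.221775
CI on z-scale: (0.935042, 1.378592)
Back-transform: tanh(0.935042) = 0.732936, tanh(1.378592) = 0.880636

(0.733, 0.881)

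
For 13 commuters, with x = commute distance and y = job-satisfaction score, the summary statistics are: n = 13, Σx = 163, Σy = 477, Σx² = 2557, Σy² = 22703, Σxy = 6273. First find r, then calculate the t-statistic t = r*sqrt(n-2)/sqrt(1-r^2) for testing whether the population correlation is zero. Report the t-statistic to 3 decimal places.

0.603

S_xy = nΣxy − ΣxΣy = 13·6273 − 163·477 = 81549 − 77751 = 3798
S_xx = nΣx² − (Σx)² = 13·2557 − 163² = 33241 − 26569 = 6672
S_yy = nΣy² − (Σy)² = 13·22703 − 477² = 295139 − 227529 = 67610
r = S_xy / √(S_xx·S_yy) = 3798 / √(6672·67610) = 3798 / √451093920 = 3798 / 21238.9717 = 0.1788
t = r·√(n−2)/√(1−r²) = 0.1788·√11 / √(1−0.031969) = 0.593013 / 0.983886 = 0.603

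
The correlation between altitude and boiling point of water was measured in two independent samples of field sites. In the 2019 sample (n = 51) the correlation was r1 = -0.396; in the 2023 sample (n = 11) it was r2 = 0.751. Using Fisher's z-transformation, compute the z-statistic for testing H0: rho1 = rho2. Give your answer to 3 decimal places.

-3.651

Fisher z-transforms: z1 = atanh(-0.396) = -0.418896, z2 = atanh(0.751) = 0.975245; difference d = -1.394141
Var(d) = 1/48 + 1/8 = 0.0208333 + 0.1250000 = 0.1458333
z = d/√Var(d) = -1.394141 / √0.1458333 = -1.394141 / 0.381881 = -3.651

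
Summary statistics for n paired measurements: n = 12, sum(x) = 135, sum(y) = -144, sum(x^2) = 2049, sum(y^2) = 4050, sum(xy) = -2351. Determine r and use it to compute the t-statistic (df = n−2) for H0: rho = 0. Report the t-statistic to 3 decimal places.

S_xy = nΣxy − ΣxΣy = 12·(-2351) − 135·(-144) = -28212 − (-19440) = -8772
S_xx = nΣx² − (Σx)² = 12·2049 − 135² = 24588 − 18225 = 6363
S_yy = nΣy² − (Σy)² = 12·4050 − (-144)² = 48600 − 20736 = 27864
r = S_xy / √(S_xx·S_yy) = -8772 / √(6363·27864) = -8772 / √177298632 = -8772 / 13315.3532 = -0.6588
t = r·√(n−2)/√(1−r²) = -0.6588·√10 / √(1−0.434017) = -2.083309 / 0.752318 = -2.769

-2.769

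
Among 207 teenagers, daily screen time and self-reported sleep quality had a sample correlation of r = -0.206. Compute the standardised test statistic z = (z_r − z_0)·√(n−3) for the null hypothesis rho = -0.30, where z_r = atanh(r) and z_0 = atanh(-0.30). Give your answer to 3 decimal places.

1.436

Fisher z: atanh(-0.206) = -0.208990, atanh(-0.30) = -0.309520
z = (z_r − z_0)·√(n−3) = (-0.208990 − (-0.309520))·√204 = 0.100530 · 14.282857 = 1.436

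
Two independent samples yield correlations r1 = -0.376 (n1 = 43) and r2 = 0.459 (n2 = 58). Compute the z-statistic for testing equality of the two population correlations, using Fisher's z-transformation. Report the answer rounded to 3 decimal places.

Fisher z-transforms: z1 = atanh(-0.376) = -0.395393, z2 = atanh(0.459) = 0.496044; difference d = -0.891437
Var(d) = 1/40 + 1/55 = 0.0250000 + 0.0181818 = 0.0431818
z = d/√Var(d) = -0.891437 / √0.0431818 = -0.891437 / 0.207802 = -4.290

-4.290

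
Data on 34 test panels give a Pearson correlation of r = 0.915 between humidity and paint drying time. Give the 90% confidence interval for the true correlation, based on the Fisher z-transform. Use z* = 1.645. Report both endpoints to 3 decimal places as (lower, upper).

z_r = atanh(0.915) = 1.557411;  SE = 1/√(n−3) = 1/√31 = 0.179605
z-limits: 1.557411 ± 1.645·0.179605 = 1.557411 ± 0.295450 = [1.261961, 1.852861]
ρ-limits: (tanh 1.261961, tanh 1.852861) = (0.852, 0.952)

(0.852, 0.952)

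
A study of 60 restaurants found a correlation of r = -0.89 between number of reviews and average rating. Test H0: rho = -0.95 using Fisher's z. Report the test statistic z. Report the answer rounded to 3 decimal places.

z_r = atanh(-0.89) = -1.421926,  z_0 = atanh(-0.95) = -1.831781
SE = 1/√(n−3) = 1/√57 = 0.132453
z = (z_r − z_0)/SE = (-1.421926 − (-1.831781)) / 0.132453 = 0.409855 / 0.132453 = 3.094

3.094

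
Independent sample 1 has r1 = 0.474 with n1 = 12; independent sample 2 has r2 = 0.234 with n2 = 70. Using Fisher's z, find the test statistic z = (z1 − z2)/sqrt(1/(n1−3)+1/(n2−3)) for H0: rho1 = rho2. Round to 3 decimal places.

0.780

z1 = atanh(0.474) = 0.515217,  z2 = atanh(0.234) = 0.238417
SE = √(1/(n1−3) + 1/(n2−3)) = √(1/9 + 1/67) = √(0.1111111 + 0.0149254) = √0.1260365 = 0.355016
z = (z1 − z2)/SE = (0.515217 − 0.238417) / 0.355016 = 0.276800 / 0.355016 = 0.780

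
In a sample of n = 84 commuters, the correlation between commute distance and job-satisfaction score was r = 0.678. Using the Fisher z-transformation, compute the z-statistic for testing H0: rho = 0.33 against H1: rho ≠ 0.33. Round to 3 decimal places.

z_r = atanh(0.678) = 0.825403,  z_0 = atanh(0.33) = 0.342828
SE = 1/√(n−3) = 1/√81 = 0.111111
z = (z_r − z_0)/SE = (0.825403 − 0.342828) / 0.111111 = 0.482575 / 0.111111 = 4.343

4.343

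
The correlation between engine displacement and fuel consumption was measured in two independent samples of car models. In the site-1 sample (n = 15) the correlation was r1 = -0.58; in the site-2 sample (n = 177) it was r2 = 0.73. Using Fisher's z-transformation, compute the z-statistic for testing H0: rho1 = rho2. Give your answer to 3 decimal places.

-5.331

Fisher z-transforms: z1 = atanh(-0.58) = -0.662463, z2 = atanh(0.73) = 0.928727; difference d = -1.591190
Var(d) = 1/12 + 1/174 = 0.0833333 + 0.0057471 = 0.0890804
z = d/√Var(d) = -1.591190 / √0.0890804 = -1.591190 / 0.298463 = -5.331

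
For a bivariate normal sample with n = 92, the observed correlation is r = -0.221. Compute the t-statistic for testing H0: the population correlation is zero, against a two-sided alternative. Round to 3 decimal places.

-2.150

1 − r² = 1 − 0.048841 = 0.951159;  √(1−r²) = 0.975274
√(n−2) = √90 = 9.486833
t = r·√(n−2)/√(1−r²) = -0.221 · 9.486833 / 0.975274 = -2.150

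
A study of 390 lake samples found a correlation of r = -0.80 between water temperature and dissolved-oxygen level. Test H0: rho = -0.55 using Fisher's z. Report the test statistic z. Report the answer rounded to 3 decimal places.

z_r = atanh(-0.80) = -1.098612,  z_0 = atanh(-0.55) = -0.618381
SE = 1/√(n−3) = 1/√387 = 0.050833
z = (z_r − z_0)/SE = (-1.098612 − (-0.618381)) / 0.050833 = -0.480231 / 0.050833 = -9.447

-9.447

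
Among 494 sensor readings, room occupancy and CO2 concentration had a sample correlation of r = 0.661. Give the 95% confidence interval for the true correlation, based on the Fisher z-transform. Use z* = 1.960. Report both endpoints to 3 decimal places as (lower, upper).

z_r = atanh(0.661) = 0.794588;  SE = 1/√(n−3) = 1/√491 = 0.045129
z-limits: 0.794588 ± 1.960·0.045129 = 0.794588 ± 0.088453 = [0.706135, 0.883041]
ρ-limits: (tanh 0.706135, tanh 0.883041) = (0.608, 0.708)

(0.608, 0.708)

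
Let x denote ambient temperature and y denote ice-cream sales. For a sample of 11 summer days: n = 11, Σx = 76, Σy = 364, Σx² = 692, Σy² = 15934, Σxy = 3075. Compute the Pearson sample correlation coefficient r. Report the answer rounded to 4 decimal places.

0.6952

Numerator: nΣxy − (Σx)(Σy) = 11·3075 − (76)(364) = 6161
Denominator: √[(nΣx²−(Σx)²)(nΣy²−(Σy)²)]
  nΣx²−(Σx)² = 11·692 − 5776 = 1836;  nΣy²−(Σy)² = 11·15934 − 132496 = 42778
  √(1836·42778) = √78540408 = 8862.3026
r = 6161 / 8862.3026 = 0.6952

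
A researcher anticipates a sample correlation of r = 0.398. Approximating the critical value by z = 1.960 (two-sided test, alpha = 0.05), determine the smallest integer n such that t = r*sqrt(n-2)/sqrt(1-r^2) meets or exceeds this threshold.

Need r·√(n−2)/√(1−r²) ≥ 1.960
√(n−2) ≥ 1.960·√(1−0.158404) / 0.398 = 1.960·0.917385 / 0.398 = 4.5178
n−2 ≥ 20.4105  ⇒  n ≥ 22.4105
Smallest integer n = 23

23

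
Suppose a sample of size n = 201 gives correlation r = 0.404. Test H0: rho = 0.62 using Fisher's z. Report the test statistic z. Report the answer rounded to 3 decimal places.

-4.173

Fisher z: atanh(0.404) = 0.428420, atanh(0.62) = 0.725005
z = (z_r − z_0)·√(n−3) = (0.428420 − 0.725005)·√198 = -0.296585 · 14.071247 = -4.173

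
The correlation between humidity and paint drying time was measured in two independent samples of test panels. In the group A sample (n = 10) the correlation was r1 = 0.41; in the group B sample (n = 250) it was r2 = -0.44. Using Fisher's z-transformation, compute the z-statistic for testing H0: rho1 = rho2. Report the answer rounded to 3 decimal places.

2.369

z1 = atanh(0.41) = 0.435611,  z2 = atanh(-0.44) = -0.472231
SE = √(1/(n1−3) + 1/(n2−3)) = √(1/7 + 1/247) = √(0.1428571 + 0.0040486) = √0.1469057 = 0.383283
z = (z1 − z2)/SE = (0.435611 − (-0.472231)) / 0.383283 = 0.907842 / 0.383283 = 2.369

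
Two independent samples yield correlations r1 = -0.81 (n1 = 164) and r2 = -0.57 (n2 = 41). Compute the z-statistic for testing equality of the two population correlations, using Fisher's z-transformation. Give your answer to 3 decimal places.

-2.659

Fisher z-transforms: z1 = atanh(-0.81) = -1.127029, z2 = atanh(-0.57) = -0.647523; difference d = -0.479506
Var(d) = 1/161 + 1/38 = 0.0062112 + 0.0263158 = 0.0325270
z = d/√Var(d) = -0.479506 / √0.0325270 = -0.479506 / 0.180352 = -2.659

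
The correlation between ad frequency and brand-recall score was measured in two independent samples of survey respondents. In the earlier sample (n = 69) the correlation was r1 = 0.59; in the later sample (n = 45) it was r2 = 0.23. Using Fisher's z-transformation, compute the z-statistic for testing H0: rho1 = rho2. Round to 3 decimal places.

2.247

z1 = atanh(0.59) = 0.677666,  z2 = atanh(0.23) = 0.234189
SE = √(1/(n1−3) + 1/(n2−3)) = √(1/66 + 1/42) = √(0.0151515 + 0.0238095) = √0.0389610 = 0.197385
z = (z1 − z2)/SE = (0.677666 − 0.234189) / 0.197385 = 0.443477 / 0.197385 = 2.247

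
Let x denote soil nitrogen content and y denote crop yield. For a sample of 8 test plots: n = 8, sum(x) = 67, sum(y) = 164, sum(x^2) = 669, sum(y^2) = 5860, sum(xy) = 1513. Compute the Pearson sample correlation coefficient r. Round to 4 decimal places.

Numerator: nΣxy − (Σx)(Σy) = 8·1513 − (67)(164) = 1116
Denominator: √[(nΣx²−(Σx)²)(nΣy²−(Σy)²)]
  nΣx²−(Σx)² = 8·669 − 4489 = 863;  nΣy²−(Σy)² = 8·5860 − 26896 = 19984
  √(863·19984) = √17246192 = 4152.8535
r = 1116 / 4152.8535 = 0.2687

0.2687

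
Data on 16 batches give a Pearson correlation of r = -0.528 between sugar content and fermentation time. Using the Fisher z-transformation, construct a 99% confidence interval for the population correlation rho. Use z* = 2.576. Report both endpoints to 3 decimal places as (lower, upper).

z_r = atanh(-0.528) = -0.587368;  SE = 1/√(n−3) = 1/√13 = 0.277350
z-limits: -0.587368 ± 2.576·0.277350 = -0.587368 ± 0.714454 = [-1.301822, 0.127086]
ρ-limits: (tanh -1.301822, tanh 0.127086) = (-0.862, 0.126)

(-0.862, 0.126)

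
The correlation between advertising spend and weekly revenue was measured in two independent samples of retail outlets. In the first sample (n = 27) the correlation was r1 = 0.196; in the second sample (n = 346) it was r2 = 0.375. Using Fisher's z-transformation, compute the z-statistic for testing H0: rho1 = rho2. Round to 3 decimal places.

-0.927

Fisher z-transforms: z1 = atanh(0.196) = 0.198569, z2 = atanh(0.375) = 0.394229; difference d = -0.195660
Var(d) = 1/24 + 1/343 = 0.0416667 + 0.0029155 = 0.0445822
z = d/√Var(d) = -0.195660 / √0.0445822 = -0.195660 / 0.211145 = -0.927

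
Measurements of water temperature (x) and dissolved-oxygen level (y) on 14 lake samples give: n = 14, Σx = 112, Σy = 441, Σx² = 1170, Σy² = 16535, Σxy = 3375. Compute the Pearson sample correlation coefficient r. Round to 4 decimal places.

Numerator: nΣxy − (Σx)(Σy) = 14·3375 − (112)(441) = -2142
Denominator: √[(nΣx²−(Σx)²)(nΣy²−(Σy)²)]
  nΣx²−(Σx)² = 14·1170 − 12544 = 3836;  nΣy²−(Σy)² = 14·16535 − 194481 = 37009
  √(3836·37009) = √141966524 = 11914.9706
r = -2142 / 11914.9706 = -0.1798

-0.1798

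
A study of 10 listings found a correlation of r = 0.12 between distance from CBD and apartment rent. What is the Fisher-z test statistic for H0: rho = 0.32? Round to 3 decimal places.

-0.558

Fisher z: atanh(0.12) = 0.120581, atanh(0.32) = 0.331647
z = (z_r − z_0)·√(n−3) = (0.120581 − 0.331647)·√7 = -0.211066 · 2.645751 = -0.558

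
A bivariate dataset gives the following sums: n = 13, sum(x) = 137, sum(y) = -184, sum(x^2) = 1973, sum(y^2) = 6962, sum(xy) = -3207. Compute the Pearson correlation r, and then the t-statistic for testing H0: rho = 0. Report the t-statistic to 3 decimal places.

S_xy = nΣxy − ΣxΣy = 13·(-3207) − 137·(-184) = -41691 − (-25208) = -16483
S_xx = nΣx² − (Σx)² = 13·1973 − 137² = 25649 − 18769 = 6880
S_yy = nΣy² − (Σy)² = 13·6962 − (-184)² = 90506 − 33856 = 56650
r = S_xy / √(S_xx·S_yy) = -16483 / √(6880·56650) = -16483 / √389752000 = -16483 / 19742.1377 = -0.8349
t = r·√(n−2)/√(1−r²) = -0.8349·√11 / √(1−0.697058) = -2.769050 / 0.550402 = -5.031

-5.031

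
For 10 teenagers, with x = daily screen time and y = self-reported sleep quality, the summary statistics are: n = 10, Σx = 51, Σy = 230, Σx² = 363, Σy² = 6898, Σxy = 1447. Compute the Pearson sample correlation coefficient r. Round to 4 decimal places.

S_xy = nΣxy − ΣxΣy = 10·1447 − 51·230 = 14470 − 11730 = 2740
S_xx = nΣx² − (Σx)² = 10·363 − 51² = 3630 − 2601 = 1029
S_yy = nΣy² − (Σy)² = 10·6898 − 230² = 68980 − 52900 = 16080
r = S_xy / √(S_xx·S_yy) = 2740 / √(1029·16080) = 2740 / √16546320 = 2740 / 4067.7168 = 0.6736

0.6736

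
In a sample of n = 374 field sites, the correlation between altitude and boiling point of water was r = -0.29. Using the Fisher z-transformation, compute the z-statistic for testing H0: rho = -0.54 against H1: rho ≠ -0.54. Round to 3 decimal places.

5.886

z_r = atanh(-0.29) = -0.298566,  z_0 = atanh(-0.54) = -0.604156
SE = 1/√(n−3) = 1/√371 = 0.051917
z = (z_r − z_0)/SE = (-0.298566 − (-0.604156)) / 0.051917 = 0.305590 / 0.051917 = 5.886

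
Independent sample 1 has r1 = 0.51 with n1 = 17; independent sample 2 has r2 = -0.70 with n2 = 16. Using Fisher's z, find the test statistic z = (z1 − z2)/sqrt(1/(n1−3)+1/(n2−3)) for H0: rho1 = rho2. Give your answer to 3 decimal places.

Fisher z-transforms: z1 = atanh(0.51) = 0.562730, z2 = atanh(-0.70) = -0.867301; difference d = 1.430031
Var(d) = 1/14 + 1/13 = 0.0714286 + 0.0769231 = 0.1483517
z = d/√Var(d) = 1.430031 / √0.1483517 = 1.430031 / 0.385165 = 3.713

3.713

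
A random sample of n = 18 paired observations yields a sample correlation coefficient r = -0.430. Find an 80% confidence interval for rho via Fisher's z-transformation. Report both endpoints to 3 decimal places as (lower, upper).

(-0.659, -0.128)

z_r = atanh(-0.430) = -0.459897;  SE = 1/√(n−3) = 1/√15 = 0.258199
z-limits: -0.459897 ± 1.282·0.258199 = -0.459897 ± 0.331011 = [-0.790908, -0.128886]
ρ-limits: (tanh -0.790908, tanh -0.128886) = (-0.659, -0.128)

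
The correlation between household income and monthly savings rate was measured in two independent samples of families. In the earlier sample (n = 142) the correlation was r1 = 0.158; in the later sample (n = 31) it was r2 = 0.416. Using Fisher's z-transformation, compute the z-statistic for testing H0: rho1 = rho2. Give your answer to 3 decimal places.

Fisher z-transforms: z1 = atanh(0.158) = 0.159335, z2 = atanh(0.416) = 0.442845; difference d = -0.283510
Var(d) = 1/139 + 1/28 = 0.0071942 + 0.0357143 = 0.0429085
z = d/√Var(d) = -0.283510 / √0.0429085 = -0.283510 / 0.207144 = -1.369

-1.369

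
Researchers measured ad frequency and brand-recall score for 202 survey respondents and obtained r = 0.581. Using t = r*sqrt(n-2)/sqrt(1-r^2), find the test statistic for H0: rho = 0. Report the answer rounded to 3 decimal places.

10.095

1 − r² = 1 − 0.337561 = 0.662439;  √(1−r²) = 0.813904
√(n−2) = √200 = 14.142136
t = r·√(n−2)/√(1−r²) = 0.581 · 14.142136 / 0.813904 = 10.095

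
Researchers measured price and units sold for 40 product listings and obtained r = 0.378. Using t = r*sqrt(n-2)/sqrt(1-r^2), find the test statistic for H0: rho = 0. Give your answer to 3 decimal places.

2.517

t = r·√(n−2) / √(1−r²) with r = 0.378, n = 40
  = 0.378·√38 / √(1 − 0.142884)
  = 0.378·6.164414 / 0.925806
  = 2.330148 / 0.925806 = 2.517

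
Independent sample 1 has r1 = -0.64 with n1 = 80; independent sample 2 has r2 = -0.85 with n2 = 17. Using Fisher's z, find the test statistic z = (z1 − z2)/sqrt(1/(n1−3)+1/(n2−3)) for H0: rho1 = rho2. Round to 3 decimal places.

z1 = atanh(-0.64) = -0.758174,  z2 = atanh(-0.85) = -1.256153
SE = √(1/(n1−3) + 1/(n2−3)) = √(1/77 + 1/14) = √(0.0129870 + 0.0714286) = √0.0844156 = 0.290544
z = (z1 − z2)/SE = (-0.758174 − (-1.256153)) / 0.290544 = 0.497979 / 0.290544 = 1.714

1.714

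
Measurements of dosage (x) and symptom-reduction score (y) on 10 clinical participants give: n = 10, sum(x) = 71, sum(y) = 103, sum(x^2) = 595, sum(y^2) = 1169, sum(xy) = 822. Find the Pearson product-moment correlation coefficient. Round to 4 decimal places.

0.9150

Numerator: nΣxy − (Σx)(Σy) = 10·822 − (71)(103) = 907
Denominator: √[(nΣx²−(Σx)²)(nΣy²−(Σy)²)]
  nΣx²−(Σx)² = 10·595 − 5041 = 909;  nΣy²−(Σy)² = 10·1169 − 10609 = 1081
  √(909·1081) = √982629 = 991.2764
r = 907 / 991.2764 = 0.9150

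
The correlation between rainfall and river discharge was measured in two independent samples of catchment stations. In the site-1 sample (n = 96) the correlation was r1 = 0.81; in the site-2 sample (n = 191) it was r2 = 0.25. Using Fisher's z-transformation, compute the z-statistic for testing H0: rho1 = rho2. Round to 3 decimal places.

6.875

z1 = atanh(0.81) = 1.127029,  z2 = atanh(0.25) = 0.255413
SE = √(1/(n1−3) + 1/(n2−3)) = √(1/93 + 1/188) = √(0.0107527 + 0.0053191) = √0.0160718 = 0.126775
z = (z1 − z2)/SE = (1.127029 − 0.255413) / 0.126775 = 0.871616 / 0.126775 = 6.875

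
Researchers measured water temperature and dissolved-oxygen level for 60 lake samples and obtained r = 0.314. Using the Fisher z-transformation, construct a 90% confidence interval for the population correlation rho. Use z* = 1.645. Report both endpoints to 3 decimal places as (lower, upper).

(0.107, 0.495)

Fisher z: z_r = atanh(r) = ½·ln((1+0.314)/(1−0.314)) = 0.324977
SE(z) = 1/√(n−3) = 1/√57 = 0.132453
90% ⇒ z* = 1.645; margin = 1.645·0.132453 = 0.217885
CI on z-scale: (0.107092, 0.542862)
Back-transform: tanh(0.107092) = 0.106684, tanh(0.542862) = 0.495151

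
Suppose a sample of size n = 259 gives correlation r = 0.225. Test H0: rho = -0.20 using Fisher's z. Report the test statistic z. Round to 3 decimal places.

6.906

Fisher z: atanh(0.225) = 0.228917, atanh(-0.20) = -0.202733
z = (z_r − z_0)·√(n−3) = (0.228917 − (-0.202733))·√256 = 0.431650 · 16.000000 = 6.906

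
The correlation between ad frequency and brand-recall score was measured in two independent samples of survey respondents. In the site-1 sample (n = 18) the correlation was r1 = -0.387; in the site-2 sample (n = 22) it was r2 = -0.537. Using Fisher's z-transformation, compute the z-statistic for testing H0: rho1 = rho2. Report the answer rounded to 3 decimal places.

z1 = atanh(-0.387) = -0.408267,  z2 = atanh(-0.537) = -0.599930
SE = √(1/(n1−3) + 1/(n2−3)) = √(1/15 + 1/19) = √(0.0666667 + 0.0526316) = √0.1192983 = 0.345396
z = (z1 − z2)/SE = (-0.408267 − (-0.599930)) / 0.345396 = 0.191663 / 0.345396 = 0.555

0.555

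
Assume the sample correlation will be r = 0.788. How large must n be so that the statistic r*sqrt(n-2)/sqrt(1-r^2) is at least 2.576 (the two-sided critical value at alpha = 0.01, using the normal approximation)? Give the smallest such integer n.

r√(n−2)/√(1−r²) ≥ 2.576  ⇔  n−2 ≥ (2.576)²·(1−r²)/r²
(1−r²)/r² = (1−0.620944)/0.620944 = 0.6105
n ≥ 2 + 6.635776·0.6105 = 2 + 4.0511 = 6.0511
⌈6.0511⌉ = 7

7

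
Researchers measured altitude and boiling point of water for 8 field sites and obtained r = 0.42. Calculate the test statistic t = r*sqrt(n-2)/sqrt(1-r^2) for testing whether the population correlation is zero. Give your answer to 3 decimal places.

1 − r² = 1 − 0.1764 = 0.8236;  √(1−r²) = 0.907524
√(n−2) = √6 = 2.449490
t = r·√(n−2)/√(1−r²) = 0.42 · 2.449490 / 0.907524 = 1.134

1.134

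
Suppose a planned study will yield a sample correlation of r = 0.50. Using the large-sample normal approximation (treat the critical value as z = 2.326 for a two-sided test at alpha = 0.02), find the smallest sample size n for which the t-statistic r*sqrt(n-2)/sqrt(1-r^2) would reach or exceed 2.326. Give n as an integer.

Need r·√(n−2)/√(1−r²) ≥ 2.326
√(n−2) ≥ 2.326·√(1−0.2500) / 0.50 = 2.326·0.866025 / 0.50 = 4.0287
n−2 ≥ 16.2304  ⇒  n ≥ 18.2304
Smallest integer n = 19

19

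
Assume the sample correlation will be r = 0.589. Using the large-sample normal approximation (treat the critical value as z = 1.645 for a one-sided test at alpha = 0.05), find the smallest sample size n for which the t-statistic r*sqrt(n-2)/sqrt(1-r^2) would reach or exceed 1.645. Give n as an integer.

r√(n−2)/√(1−r²) ≥ 1.645  ⇔  n−2 ≥ (1.645)²·(1−r²)/r²
(1−r²)/r² = (1−0.346921)/0.346921 = 1.8825
n ≥ 2 + 2.706025·1.8825 = 2 + 5.0941 = 7.0941
⌈7.0941⌉ = 8

8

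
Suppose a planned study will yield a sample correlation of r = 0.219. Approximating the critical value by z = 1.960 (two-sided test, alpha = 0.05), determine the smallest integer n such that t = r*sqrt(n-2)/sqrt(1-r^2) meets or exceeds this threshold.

r√(n−2)/√(1−r²) ≥ 1.960  ⇔  n−2 ≥ (1.960)²·(1−r²)/r²
(1−r²)/r² = (1−0.047961)/0.047961 = 19.8503
n ≥ 2 + 3.8416·19.8503 = 2 + 76.2569 = 78.2569
⌈78.2569⌉ = 79

79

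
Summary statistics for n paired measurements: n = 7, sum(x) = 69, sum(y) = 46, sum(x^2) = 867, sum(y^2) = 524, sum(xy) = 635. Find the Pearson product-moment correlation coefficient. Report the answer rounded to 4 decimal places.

Numerator: nΣxy − (Σx)(Σy) = 7·635 − (69)(46) = 1271
Denominator: √[(nΣx²−(Σx)²)(nΣy²−(Σy)²)]
  nΣx²−(Σx)² = 7·867 − 4761 = 1308;  nΣy²−(Σy)² = 7·524 − 2116 = 1552
  √(1308·1552) = √2030016 = 1424.7863
r = 1271 / 1424.7863 = 0.8921

0.8921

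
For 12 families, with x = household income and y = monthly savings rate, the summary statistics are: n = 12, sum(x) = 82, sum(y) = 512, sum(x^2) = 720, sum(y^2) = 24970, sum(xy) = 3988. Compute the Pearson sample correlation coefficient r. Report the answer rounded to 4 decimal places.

Numerator: nΣxy − (Σx)(Σy) = 12·3988 − (82)(512) = 5872
Denominator: √[(nΣx²−(Σx)²)(nΣy²−(Σy)²)]
  nΣx²−(Σx)² = 12·720 − 6724 = 1916;  nΣy²−(Σy)² = 12·24970 − 262144 = 37496
  √(1916·37496) = √71842336 = 8475.9858
r = 5872 / 8475.9858 = 0.6928

0.6928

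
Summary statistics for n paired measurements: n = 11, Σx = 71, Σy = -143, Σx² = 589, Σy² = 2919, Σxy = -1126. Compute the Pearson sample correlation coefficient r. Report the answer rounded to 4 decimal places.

-0.5453

Numerator: nΣxy − (Σx)(Σy) = 11·(-1126) − (71)(-143) = -2233
Denominator: √[(nΣx²−(Σx)²)(nΣy²−(Σy)²)]
  nΣx²−(Σx)² = 11·589 − 5041 = 1438;  nΣy²−(Σy)² = 11·2919 − 20449 = 11660
  √(1438·11660) = √16767080 = 4094.7625
r = -2233 / 4094.7625 = -0.5453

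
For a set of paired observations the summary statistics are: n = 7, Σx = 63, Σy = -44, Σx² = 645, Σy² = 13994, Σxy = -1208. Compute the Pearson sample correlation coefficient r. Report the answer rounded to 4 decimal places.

-0.7850

Numerator: nΣxy − (Σx)(Σy) = 7·(-1208) − (63)(-44) = -5684
Denominator: √[(nΣx²−(Σx)²)(nΣy²−(Σy)²)]
  nΣx²−(Σx)² = 7·645 − 3969 = 546;  nΣy²−(Σy)² = 7·13994 − 1936 = 96022
  √(546·96022) = √52428012 = 7240.7190
r = -5684 / 7240.7190 = -0.7850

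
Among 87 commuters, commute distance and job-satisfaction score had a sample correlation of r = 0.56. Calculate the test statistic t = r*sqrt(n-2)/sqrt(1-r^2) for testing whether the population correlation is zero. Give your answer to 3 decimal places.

6.232

t = r·√(n−2) / √(1−r²) with r = 0.56, n = 87
  = 0.56·√85 / √(1 − 0.3136)
  = 0.56·9.219544 / 0.828493
  = 5.162945 / 0.828493 = 6.232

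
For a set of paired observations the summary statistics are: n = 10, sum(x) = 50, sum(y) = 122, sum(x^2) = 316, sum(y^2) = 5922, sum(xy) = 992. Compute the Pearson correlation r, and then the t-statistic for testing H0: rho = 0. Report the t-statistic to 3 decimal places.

2.821

S_xy = nΣxy − ΣxΣy = 10·992 − 50·122 = 9920 − 6100 = 3820
S_xx = nΣx² − (Σx)² = 10·316 − 50² = 3160 − 2500 = 660
S_yy = nΣy² − (Σy)² = 10·5922 − 122² = 59220 − 14884 = 44336
r = S_xy / √(S_xx·S_yy) = 3820 / √(660·44336) = 3820 / √29261760 = 3820 / 5409.4140 = 0.7062
t = r·√(n−2)/√(1−r²) = 0.7062·√8 / √(1−0.498718) = 1.997435 / 0.708013 = 2.821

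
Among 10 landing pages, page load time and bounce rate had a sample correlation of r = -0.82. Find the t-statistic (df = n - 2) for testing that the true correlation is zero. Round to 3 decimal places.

-4.052

t = r·√(n−2) / √(1−r²) with r = -0.82, n = 10
  = -0.82·√8 / √(1 − 0.6724)
  = -0.82·2.828427 / 0.572364
  = -2.319310 / 0.572364 = -4.052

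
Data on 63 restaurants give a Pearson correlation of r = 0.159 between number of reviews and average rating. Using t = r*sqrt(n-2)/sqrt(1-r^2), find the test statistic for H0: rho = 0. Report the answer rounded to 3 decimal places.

1 − r² = 1 − 0.025281 = 0.974719;  √(1−r²) = 0.987279
√(n−2) = √61 = 7.810250
t = r·√(n−2)/√(1−r²) = 0.159 · 7.810250 / 0.987279 = 1.258

1.258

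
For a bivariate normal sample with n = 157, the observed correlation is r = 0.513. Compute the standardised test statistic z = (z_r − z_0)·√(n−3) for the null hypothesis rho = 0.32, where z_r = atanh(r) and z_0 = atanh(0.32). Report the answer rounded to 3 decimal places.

2.918

z_r = atanh(0.513) = 0.566793,  z_0 = atanh(0.32) = 0.331647
SE = 1/√(n−3) = 1/√154 = 0.080582
z = (z_r − z_0)/SE = (0.566793 − 0.331647) / 0.080582 = 0.235146 / 0.080582 = 2.918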